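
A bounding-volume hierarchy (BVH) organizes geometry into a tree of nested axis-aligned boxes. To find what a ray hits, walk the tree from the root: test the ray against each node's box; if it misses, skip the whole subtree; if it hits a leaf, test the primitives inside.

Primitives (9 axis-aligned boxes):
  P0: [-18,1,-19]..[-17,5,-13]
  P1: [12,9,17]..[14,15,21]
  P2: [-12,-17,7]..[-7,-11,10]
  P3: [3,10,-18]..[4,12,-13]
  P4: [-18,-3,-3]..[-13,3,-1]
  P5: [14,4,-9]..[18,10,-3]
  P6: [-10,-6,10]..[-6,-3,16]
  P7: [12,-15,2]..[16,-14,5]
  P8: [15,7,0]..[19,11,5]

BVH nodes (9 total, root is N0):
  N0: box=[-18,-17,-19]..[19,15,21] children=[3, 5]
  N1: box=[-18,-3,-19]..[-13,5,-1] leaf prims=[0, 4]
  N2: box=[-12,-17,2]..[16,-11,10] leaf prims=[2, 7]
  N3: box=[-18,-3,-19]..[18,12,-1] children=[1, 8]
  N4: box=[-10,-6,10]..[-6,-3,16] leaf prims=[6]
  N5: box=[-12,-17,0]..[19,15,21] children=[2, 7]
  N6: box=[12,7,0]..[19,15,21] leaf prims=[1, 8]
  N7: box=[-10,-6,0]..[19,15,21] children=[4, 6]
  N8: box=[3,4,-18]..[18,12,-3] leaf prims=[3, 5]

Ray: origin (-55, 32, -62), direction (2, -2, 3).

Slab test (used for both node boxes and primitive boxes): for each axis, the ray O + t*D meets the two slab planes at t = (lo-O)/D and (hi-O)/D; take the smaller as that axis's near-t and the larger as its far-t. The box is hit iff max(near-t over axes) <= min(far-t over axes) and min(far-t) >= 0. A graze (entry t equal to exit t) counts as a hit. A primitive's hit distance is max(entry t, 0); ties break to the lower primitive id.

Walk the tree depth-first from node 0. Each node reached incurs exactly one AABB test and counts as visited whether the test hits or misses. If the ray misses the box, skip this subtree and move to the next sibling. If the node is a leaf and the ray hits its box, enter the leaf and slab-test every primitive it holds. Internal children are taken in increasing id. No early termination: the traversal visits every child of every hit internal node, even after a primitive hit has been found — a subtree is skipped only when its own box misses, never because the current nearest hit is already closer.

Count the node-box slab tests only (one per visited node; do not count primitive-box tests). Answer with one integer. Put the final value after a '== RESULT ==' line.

Traverse from the root:
N0 x:[37/2,37] y:[17/2,49/2] z:[43/3,83/3] -> hit [37/2,49/2], descend [3, 5]
  N3 x:[37/2,73/2] y:[10,35/2] z:[43/3,61/3] -> miss, prune
  N5 x:[43/2,37] y:[17/2,49/2] z:[62/3,83/3] -> hit [43/2,49/2], descend [2, 7]
    N2 x:[43/2,71/2] y:[43/2,49/2] z:[64/3,24] -> hit [43/2,24] leaf, test {P2@t=23, P7(miss)}
    N7 x:[45/2,37] y:[17/2,19] z:[62/3,83/3] -> miss, prune

Summary -> nodes [0, 3, 5, 2, 7]; box-tests=5; leaf-entries=1; first=P2

== RESULT ==
5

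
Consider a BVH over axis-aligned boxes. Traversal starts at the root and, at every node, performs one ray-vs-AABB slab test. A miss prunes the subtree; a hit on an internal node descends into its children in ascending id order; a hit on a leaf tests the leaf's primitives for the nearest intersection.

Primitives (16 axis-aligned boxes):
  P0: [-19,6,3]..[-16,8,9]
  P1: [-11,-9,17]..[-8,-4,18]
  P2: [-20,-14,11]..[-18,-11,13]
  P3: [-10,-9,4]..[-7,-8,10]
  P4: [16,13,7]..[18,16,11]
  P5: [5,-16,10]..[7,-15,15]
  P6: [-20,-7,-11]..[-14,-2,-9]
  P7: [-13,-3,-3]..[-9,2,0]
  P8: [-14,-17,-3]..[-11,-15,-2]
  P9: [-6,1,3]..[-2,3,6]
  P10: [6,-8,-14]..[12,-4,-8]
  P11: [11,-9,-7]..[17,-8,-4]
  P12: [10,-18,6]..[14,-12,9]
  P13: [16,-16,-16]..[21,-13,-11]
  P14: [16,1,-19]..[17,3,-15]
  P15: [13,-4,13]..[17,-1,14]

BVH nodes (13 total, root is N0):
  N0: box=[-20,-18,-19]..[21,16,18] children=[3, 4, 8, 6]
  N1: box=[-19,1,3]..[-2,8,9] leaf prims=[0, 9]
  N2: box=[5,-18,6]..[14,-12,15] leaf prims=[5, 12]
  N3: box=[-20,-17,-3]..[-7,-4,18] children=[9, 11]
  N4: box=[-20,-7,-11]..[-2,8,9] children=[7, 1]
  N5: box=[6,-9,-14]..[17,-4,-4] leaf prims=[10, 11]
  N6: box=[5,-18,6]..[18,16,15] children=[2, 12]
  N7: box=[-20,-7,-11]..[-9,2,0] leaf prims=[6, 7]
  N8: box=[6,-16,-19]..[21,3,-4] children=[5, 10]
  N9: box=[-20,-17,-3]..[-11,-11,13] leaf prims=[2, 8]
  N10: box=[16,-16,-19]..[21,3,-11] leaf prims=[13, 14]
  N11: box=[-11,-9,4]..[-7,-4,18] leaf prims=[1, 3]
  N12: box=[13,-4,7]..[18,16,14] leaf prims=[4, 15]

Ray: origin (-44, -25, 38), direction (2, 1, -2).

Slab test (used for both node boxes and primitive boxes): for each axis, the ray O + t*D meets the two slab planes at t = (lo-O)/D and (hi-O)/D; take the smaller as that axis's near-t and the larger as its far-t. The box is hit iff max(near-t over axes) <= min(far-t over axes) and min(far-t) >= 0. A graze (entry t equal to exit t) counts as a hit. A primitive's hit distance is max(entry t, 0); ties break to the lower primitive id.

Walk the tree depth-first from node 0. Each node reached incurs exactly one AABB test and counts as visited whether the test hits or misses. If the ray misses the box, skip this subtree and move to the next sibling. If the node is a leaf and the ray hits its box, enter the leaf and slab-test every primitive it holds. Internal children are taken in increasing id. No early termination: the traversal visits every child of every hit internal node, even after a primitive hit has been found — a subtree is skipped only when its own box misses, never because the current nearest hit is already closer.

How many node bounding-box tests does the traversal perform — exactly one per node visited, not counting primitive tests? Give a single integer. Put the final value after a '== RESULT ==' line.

Trace the traversal:
N0 x:[12,65/2] y:[7,41] z:[10,57/2] -> hit [12,57/2], descend [3, 4, 6, 8]
  N3 x:[12,37/2] y:[8,21] z:[10,41/2] -> hit [12,37/2], descend [9, 11]
    N9 x:[12,33/2] y:[8,14] z:[25/2,41/2] -> hit [25/2,14] leaf, test {P2@t=25/2, P8(miss)}
    N11 x:[33/2,37/2] y:[16,21] z:[10,17] -> hit [33/2,17] leaf, test {P1(miss), P3@t=17}
  N4 x:[12,21] y:[18,33] z:[29/2,49/2] -> hit [18,21], descend [1, 7]
    N1 x:[25/2,21] y:[26,33] z:[29/2,35/2] -> miss, prune
    N7 x:[12,35/2] y:[18,27] z:[19,49/2] -> miss, prune
  N6 x:[49/2,31] y:[7,41] z:[23/2,16] -> miss, prune
  N8 x:[25,65/2] y:[9,28] z:[21,57/2] -> hit [25,28], descend [5, 10]
    N5 x:[25,61/2] y:[16,21] z:[21,26] -> miss, prune
    N10 x:[30,65/2] y:[9,28] z:[49/2,57/2] -> miss, prune

Summary -> nodes [0, 3, 9, 11, 4, 1, 7, 6, 8, 5, 10]; box-tests=11; leaf-entries=2; first=P2

== RESULT ==
11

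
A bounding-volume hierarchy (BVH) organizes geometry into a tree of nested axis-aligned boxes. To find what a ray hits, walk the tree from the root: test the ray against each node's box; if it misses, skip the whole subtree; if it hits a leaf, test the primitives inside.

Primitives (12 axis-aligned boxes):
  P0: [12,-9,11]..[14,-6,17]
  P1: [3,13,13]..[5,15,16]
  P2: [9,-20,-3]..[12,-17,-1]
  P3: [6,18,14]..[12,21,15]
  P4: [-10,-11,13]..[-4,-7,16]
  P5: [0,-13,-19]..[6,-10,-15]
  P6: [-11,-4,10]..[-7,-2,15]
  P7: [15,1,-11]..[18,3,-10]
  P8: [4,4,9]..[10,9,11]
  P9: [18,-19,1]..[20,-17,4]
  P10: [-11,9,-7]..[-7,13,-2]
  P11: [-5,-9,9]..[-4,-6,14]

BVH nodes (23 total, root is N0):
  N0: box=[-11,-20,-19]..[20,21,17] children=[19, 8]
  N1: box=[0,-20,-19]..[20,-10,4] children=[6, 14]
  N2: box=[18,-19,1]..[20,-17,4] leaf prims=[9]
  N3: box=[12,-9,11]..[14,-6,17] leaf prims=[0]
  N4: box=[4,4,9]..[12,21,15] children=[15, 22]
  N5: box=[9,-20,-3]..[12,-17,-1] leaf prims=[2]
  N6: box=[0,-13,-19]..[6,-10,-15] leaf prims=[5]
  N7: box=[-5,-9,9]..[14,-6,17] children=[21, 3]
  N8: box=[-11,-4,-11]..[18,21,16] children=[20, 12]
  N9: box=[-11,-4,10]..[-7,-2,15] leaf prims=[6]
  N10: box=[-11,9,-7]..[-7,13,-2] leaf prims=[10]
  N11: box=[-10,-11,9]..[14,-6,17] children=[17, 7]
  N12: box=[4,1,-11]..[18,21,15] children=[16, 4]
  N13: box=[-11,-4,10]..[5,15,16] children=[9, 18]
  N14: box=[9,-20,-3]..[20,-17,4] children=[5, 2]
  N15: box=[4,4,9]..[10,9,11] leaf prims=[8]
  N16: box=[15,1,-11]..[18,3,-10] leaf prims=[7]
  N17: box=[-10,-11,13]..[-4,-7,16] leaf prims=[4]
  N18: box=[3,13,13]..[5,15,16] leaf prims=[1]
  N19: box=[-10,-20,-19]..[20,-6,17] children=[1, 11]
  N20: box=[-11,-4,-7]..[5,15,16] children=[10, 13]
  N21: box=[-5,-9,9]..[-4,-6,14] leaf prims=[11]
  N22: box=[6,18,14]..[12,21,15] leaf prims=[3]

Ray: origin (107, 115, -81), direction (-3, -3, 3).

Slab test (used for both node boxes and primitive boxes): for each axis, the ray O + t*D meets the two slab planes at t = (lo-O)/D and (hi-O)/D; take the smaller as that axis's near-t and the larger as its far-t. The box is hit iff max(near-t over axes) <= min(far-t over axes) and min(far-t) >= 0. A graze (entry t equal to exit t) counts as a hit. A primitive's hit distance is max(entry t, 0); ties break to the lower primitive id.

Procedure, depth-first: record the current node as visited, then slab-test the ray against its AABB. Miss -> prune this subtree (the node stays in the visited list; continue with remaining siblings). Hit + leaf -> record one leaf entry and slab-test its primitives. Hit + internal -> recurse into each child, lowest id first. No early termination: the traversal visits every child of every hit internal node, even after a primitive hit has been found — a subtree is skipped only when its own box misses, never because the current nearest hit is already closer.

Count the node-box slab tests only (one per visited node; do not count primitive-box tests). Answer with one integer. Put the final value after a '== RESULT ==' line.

Trace the traversal:
N0 x:[29,118/3] y:[94/3,45] z:[62/3,98/3] -> hit [94/3,98/3], descend [8, 19]
  N8 x:[89/3,118/3] y:[94/3,119/3] z:[70/3,97/3] -> hit [94/3,97/3], descend [12, 20]
    N12 x:[89/3,103/3] y:[94/3,38] z:[70/3,32] -> hit [94/3,32], descend [4, 16]
      N4 x:[95/3,103/3] y:[94/3,37] z:[30,32] -> hit [95/3,32], descend [15, 22]
        N15 x:[97/3,103/3] y:[106/3,37] z:[30,92/3] -> miss, prune
        N22 x:[95/3,101/3] y:[94/3,97/3] z:[95/3,32] -> hit [95/3,32] leaf, test {P3@t=95/3}
      N16 x:[89/3,92/3] y:[112/3,38] z:[70/3,71/3] -> miss, prune
    N20 x:[34,118/3] y:[100/3,119/3] z:[74/3,97/3] -> miss, prune
  N19 x:[29,39] y:[121/3,45] z:[62/3,98/3] -> miss, prune

order=[0, 8, 12, 4, 15, 22, 16, 20, 19]  |boxes|=9  |leaves|=1  hit=P3

== RESULT ==
9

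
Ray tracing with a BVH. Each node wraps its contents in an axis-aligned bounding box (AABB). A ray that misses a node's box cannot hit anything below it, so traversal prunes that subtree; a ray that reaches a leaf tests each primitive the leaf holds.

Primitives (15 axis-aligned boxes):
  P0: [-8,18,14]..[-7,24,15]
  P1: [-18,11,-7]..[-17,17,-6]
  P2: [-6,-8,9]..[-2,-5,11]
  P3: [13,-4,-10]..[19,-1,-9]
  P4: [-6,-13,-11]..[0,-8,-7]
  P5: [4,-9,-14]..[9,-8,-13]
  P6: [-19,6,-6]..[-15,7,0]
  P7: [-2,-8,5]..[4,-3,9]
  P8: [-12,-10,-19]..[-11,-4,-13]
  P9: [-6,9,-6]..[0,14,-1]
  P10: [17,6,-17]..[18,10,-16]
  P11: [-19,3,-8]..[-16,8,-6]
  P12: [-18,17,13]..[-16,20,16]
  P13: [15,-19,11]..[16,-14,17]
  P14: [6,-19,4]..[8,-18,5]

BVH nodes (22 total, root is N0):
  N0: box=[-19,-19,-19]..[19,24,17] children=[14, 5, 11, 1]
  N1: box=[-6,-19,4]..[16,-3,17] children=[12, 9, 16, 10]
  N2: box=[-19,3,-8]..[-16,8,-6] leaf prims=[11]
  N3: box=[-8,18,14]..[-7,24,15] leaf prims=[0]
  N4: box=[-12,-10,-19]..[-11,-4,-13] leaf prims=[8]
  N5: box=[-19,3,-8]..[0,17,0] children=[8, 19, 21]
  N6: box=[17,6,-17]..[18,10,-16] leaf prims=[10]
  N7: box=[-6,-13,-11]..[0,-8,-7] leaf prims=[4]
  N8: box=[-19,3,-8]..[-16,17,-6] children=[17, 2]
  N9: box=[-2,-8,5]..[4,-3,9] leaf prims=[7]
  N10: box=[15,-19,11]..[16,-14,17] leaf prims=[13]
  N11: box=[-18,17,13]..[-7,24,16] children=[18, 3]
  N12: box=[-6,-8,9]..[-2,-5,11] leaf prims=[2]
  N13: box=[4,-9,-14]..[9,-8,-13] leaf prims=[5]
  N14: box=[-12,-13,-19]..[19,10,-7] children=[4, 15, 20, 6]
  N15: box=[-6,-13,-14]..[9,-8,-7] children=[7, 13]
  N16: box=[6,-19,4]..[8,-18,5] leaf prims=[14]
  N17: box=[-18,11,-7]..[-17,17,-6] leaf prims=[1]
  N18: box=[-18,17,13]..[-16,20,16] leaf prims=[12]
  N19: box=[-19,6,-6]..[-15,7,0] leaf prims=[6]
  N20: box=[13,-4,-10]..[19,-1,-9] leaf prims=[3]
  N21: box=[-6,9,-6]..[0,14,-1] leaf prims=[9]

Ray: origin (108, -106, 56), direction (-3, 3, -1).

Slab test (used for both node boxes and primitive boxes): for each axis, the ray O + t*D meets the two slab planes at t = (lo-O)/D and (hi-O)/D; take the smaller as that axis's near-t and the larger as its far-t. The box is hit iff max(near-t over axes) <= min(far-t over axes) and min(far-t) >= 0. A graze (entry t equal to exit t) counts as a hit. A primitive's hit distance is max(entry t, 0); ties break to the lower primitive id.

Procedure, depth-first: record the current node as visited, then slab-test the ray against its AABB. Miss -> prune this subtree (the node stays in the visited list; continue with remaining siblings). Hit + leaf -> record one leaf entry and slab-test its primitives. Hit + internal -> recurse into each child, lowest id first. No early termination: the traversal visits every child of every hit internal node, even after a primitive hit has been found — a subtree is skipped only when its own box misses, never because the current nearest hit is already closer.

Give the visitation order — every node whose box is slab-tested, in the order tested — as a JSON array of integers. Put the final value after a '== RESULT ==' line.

Trace the traversal:
N0 x:[89/3,127/3] y:[29,130/3] z:[39,75] -> hit [39,127/3], descend [1, 5, 11, 14]
  N1 x:[92/3,38] y:[29,103/3] z:[39,52] -> miss, prune
  N5 x:[36,127/3] y:[109/3,41] z:[56,64] -> miss, prune
  N11 x:[115/3,42] y:[41,130/3] z:[40,43] -> hit [41,42], descend [3, 18]
    N3 x:[115/3,116/3] y:[124/3,130/3] z:[41,42] -> miss, prune
    N18 x:[124/3,42] y:[41,42] z:[40,43] -> hit [124/3,42] leaf, test {P12@t=124/3}
  N14 x:[89/3,40] y:[31,116/3] z:[63,75] -> miss, prune

Visited [0, 1, 5, 11, 3, 18, 14]. Tests: 7 box, 1 leaf. Nearest: P12.

== RESULT ==
[0, 1, 5, 11, 3, 18, 14]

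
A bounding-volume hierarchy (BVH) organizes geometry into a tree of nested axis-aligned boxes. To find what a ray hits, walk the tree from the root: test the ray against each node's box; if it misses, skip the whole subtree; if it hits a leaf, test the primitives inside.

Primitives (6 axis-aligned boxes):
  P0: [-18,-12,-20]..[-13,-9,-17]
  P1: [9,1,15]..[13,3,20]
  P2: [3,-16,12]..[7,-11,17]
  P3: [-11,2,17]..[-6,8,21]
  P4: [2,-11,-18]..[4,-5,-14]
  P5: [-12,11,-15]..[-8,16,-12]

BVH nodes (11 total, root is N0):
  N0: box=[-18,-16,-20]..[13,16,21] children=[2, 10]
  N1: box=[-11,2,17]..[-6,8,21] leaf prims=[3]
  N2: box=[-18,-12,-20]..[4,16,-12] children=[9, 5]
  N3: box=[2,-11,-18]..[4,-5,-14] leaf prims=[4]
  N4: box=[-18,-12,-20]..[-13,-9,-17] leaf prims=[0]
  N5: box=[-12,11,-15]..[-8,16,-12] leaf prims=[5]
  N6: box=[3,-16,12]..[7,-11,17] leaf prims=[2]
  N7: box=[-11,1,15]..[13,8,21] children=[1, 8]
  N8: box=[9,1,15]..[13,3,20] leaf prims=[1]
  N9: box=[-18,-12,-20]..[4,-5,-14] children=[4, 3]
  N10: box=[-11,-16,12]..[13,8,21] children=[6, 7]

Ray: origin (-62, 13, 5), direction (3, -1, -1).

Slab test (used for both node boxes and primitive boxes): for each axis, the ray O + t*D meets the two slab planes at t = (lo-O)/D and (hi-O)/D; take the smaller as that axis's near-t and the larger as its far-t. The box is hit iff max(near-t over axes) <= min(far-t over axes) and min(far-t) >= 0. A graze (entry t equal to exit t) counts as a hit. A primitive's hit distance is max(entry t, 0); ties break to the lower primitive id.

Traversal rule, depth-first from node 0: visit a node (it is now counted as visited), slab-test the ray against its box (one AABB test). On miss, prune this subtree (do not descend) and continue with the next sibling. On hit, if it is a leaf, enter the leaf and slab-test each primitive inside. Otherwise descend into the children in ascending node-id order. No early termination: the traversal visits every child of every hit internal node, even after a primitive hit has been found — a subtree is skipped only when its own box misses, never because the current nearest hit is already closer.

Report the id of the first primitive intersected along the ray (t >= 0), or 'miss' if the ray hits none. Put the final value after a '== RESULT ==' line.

Trace the traversal:
N0 x:[44/3,25] y:[-3,29] z:[-16,25] -> hit [44/3,25], descend [2, 10]
  N2 x:[44/3,22] y:[-3,25] z:[17,25] -> hit [17,22], descend [5, 9]
    N5 x:[50/3,18] y:[-3,2] z:[17,20] -> miss, prune
    N9 x:[44/3,22] y:[18,25] z:[19,25] -> hit [19,22], descend [3, 4]
      N3 x:[64/3,22] y:[18,24] z:[19,23] -> hit [64/3,22] leaf, test {P4@t=64/3}
      N4 x:[44/3,49/3] y:[22,25] z:[22,25] -> miss, prune
  N10 x:[17,25] y:[5,29] z:[-16,-7] -> miss, prune

Visited [0, 2, 5, 9, 3, 4, 10]. Tests: 7 box, 1 leaf. Nearest: P4.

== RESULT ==
4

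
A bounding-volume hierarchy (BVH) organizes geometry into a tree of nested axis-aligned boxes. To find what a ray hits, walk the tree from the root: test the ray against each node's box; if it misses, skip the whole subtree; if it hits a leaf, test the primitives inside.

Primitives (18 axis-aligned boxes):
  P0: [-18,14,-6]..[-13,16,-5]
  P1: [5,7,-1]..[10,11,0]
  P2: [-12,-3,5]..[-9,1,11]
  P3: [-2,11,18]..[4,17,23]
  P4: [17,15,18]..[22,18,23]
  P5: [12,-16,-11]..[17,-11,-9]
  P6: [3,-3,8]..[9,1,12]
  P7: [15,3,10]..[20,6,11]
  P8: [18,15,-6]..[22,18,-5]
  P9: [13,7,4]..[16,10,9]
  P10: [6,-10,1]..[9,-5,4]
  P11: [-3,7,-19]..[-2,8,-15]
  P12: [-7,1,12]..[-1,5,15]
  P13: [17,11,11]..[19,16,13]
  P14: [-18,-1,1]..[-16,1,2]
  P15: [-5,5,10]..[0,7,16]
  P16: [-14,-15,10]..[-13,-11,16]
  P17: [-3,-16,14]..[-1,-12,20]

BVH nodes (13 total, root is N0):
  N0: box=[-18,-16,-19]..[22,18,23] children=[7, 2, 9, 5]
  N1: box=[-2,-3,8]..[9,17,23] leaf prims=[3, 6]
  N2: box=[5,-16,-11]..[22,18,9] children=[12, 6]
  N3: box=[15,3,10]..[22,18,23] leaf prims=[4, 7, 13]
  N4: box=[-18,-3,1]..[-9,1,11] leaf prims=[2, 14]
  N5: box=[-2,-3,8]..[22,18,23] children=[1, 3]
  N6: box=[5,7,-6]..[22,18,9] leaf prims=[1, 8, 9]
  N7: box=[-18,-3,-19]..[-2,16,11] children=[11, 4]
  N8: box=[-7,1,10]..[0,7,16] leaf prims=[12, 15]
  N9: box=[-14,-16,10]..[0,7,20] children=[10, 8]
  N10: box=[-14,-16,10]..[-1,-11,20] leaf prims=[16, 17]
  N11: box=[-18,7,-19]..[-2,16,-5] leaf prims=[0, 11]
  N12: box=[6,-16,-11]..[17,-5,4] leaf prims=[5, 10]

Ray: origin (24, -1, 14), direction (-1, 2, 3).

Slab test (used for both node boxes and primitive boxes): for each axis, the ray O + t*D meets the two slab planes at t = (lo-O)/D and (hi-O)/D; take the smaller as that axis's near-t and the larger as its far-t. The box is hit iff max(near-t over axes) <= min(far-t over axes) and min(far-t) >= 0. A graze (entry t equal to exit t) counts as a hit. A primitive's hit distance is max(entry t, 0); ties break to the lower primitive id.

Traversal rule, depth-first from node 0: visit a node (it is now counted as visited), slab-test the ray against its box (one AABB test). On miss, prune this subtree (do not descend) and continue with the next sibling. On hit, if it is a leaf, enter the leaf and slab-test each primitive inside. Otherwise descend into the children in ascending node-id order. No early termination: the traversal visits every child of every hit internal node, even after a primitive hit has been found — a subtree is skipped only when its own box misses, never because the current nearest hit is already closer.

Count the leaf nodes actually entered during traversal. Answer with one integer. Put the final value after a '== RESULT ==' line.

Trace the traversal:
N0 x:[2,42] y:[-15/2,19/2] z:[-11,3] -> hit [2,3], descend [2, 5, 7, 9]
  N2 x:[2,19] y:[-15/2,19/2] z:[-25/3,-5/3] -> miss, prune
  N5 x:[2,26] y:[-1,19/2] z:[-2,3] -> hit [2,3], descend [1, 3]
    N1 x:[15,26] y:[-1,9] z:[-2,3] -> miss, prune
    N3 x:[2,9] y:[2,19/2] z:[-4/3,3] -> hit [2,3] leaf, test {P4(miss), P7(miss), P13(miss)}
  N7 x:[26,42] y:[-1,17/2] z:[-11,-1] -> miss, prune
  N9 x:[24,38] y:[-15/2,4] z:[-4/3,2] -> miss, prune

Visited [0, 2, 5, 1, 3, 7, 9]. Tests: 7 box, 1 leaf. Nearest: miss.

== RESULT ==
1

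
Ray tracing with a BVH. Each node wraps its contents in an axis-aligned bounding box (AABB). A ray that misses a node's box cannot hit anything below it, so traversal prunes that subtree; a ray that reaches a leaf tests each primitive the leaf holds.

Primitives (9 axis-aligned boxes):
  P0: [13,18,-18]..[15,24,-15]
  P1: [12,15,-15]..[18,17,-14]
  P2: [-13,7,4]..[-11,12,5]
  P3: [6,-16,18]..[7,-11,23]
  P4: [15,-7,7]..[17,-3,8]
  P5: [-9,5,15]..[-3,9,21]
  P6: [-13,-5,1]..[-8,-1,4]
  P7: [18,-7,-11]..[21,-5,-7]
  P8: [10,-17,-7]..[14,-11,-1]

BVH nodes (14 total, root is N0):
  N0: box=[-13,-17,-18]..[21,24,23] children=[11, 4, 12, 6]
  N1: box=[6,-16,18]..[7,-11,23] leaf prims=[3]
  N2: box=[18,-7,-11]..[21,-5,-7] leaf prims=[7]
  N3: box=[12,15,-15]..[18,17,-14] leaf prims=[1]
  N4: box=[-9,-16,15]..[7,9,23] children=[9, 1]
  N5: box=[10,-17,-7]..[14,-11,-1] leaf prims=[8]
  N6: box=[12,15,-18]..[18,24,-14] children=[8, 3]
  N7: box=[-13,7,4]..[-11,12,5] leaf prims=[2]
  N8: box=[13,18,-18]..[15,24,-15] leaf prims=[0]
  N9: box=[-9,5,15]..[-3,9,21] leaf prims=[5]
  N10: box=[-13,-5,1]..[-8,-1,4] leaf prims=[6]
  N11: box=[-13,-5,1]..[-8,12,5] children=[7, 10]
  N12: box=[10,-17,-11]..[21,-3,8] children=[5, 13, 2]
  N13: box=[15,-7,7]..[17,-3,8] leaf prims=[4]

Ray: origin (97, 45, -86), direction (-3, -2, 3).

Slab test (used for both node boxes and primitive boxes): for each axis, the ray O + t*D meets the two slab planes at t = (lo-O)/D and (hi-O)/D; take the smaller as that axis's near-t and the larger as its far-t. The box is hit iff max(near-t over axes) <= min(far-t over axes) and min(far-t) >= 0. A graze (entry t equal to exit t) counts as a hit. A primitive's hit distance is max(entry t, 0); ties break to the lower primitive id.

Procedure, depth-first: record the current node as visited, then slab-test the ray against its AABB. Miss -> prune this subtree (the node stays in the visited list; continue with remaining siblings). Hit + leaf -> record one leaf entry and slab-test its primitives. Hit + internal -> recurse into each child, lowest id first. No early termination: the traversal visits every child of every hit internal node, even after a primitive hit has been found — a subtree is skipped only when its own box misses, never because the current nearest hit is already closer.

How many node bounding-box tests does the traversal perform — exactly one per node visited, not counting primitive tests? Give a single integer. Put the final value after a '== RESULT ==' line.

Traverse from the root:
N0 x:[76/3,110/3] y:[21/2,31] z:[68/3,109/3] -> hit [76/3,31], descend [4, 6, 11, 12]
  N4 x:[30,106/3] y:[18,61/2] z:[101/3,109/3] -> miss, prune
  N6 x:[79/3,85/3] y:[21/2,15] z:[68/3,24] -> miss, prune
  N11 x:[35,110/3] y:[33/2,25] z:[29,91/3] -> miss, prune
  N12 x:[76/3,29] y:[24,31] z:[25,94/3] -> hit [76/3,29], descend [2, 5, 13]
    N2 x:[76/3,79/3] y:[25,26] z:[25,79/3] -> hit [76/3,26] leaf, test {P7@t=76/3}
    N5 x:[83/3,29] y:[28,31] z:[79/3,85/3] -> hit [28,85/3] leaf, test {P8@t=28}
    N13 x:[80/3,82/3] y:[24,26] z:[31,94/3] -> miss, prune

order=[0, 4, 6, 11, 12, 2, 5, 13]  |boxes|=8  |leaves|=2  hit=P7

== RESULT ==
8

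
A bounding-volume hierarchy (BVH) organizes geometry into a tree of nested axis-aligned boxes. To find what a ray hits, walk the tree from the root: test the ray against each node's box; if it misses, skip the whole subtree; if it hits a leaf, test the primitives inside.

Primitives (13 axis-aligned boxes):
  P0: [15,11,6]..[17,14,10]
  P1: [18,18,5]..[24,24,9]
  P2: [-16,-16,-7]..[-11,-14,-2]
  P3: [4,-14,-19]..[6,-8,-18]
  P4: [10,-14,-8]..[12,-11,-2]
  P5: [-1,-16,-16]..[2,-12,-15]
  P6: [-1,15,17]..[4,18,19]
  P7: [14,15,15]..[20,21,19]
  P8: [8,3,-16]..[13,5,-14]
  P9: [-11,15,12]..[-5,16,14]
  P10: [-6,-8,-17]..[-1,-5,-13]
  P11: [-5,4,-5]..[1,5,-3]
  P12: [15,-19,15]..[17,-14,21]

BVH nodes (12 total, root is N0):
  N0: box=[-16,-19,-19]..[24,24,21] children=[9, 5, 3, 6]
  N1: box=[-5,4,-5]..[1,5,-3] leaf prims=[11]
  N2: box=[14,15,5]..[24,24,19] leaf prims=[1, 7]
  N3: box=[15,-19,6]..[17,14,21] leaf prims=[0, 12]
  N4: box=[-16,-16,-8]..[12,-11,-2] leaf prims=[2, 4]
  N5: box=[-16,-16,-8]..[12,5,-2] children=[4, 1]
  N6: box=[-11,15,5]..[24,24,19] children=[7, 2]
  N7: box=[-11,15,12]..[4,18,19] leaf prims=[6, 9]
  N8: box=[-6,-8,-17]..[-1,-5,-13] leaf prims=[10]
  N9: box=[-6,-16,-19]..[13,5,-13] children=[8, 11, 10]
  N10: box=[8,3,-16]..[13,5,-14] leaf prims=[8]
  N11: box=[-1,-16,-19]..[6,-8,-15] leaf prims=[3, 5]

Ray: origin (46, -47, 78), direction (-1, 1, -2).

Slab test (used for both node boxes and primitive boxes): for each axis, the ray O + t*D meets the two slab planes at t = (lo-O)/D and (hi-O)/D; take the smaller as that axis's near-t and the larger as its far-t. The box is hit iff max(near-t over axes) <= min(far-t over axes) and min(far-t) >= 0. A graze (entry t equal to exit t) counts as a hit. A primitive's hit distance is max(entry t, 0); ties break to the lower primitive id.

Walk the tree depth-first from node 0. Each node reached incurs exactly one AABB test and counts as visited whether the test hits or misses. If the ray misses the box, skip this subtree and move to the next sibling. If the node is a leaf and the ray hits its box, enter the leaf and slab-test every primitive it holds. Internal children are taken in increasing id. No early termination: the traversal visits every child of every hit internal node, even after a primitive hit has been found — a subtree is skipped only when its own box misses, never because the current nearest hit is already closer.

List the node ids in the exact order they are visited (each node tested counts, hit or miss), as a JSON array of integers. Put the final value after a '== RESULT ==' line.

Walk:
N0 x:[22,62] y:[28,71] z:[57/2,97/2] -> hit [57/2,97/2], descend [3, 5, 6, 9]
  N3 x:[29,31] y:[28,61] z:[57/2,36] -> hit [29,31] leaf, test {P0(miss), P12@t=29}
  N5 x:[34,62] y:[31,52] z:[40,43] -> hit [40,43], descend [1, 4]
    N1 x:[45,51] y:[51,52] z:[81/2,83/2] -> miss, prune
    N4 x:[34,62] y:[31,36] z:[40,43] -> miss, prune
  N6 x:[22,57] y:[62,71] z:[59/2,73/2] -> miss, prune
  N9 x:[33,52] y:[31,52] z:[91/2,97/2] -> hit [91/2,97/2], descend [8, 10, 11]
    N8 x:[47,52] y:[39,42] z:[91/2,95/2] -> miss, prune
    N10 x:[33,38] y:[50,52] z:[46,47] -> miss, prune
    N11 x:[40,47] y:[31,39] z:[93/2,97/2] -> miss, prune

Summary -> nodes [0, 3, 5, 1, 4, 6, 9, 8, 10, 11]; box-tests=10; leaf-entries=1; first=P12

== RESULT ==
[0, 3, 5, 1, 4, 6, 9, 8, 10, 11]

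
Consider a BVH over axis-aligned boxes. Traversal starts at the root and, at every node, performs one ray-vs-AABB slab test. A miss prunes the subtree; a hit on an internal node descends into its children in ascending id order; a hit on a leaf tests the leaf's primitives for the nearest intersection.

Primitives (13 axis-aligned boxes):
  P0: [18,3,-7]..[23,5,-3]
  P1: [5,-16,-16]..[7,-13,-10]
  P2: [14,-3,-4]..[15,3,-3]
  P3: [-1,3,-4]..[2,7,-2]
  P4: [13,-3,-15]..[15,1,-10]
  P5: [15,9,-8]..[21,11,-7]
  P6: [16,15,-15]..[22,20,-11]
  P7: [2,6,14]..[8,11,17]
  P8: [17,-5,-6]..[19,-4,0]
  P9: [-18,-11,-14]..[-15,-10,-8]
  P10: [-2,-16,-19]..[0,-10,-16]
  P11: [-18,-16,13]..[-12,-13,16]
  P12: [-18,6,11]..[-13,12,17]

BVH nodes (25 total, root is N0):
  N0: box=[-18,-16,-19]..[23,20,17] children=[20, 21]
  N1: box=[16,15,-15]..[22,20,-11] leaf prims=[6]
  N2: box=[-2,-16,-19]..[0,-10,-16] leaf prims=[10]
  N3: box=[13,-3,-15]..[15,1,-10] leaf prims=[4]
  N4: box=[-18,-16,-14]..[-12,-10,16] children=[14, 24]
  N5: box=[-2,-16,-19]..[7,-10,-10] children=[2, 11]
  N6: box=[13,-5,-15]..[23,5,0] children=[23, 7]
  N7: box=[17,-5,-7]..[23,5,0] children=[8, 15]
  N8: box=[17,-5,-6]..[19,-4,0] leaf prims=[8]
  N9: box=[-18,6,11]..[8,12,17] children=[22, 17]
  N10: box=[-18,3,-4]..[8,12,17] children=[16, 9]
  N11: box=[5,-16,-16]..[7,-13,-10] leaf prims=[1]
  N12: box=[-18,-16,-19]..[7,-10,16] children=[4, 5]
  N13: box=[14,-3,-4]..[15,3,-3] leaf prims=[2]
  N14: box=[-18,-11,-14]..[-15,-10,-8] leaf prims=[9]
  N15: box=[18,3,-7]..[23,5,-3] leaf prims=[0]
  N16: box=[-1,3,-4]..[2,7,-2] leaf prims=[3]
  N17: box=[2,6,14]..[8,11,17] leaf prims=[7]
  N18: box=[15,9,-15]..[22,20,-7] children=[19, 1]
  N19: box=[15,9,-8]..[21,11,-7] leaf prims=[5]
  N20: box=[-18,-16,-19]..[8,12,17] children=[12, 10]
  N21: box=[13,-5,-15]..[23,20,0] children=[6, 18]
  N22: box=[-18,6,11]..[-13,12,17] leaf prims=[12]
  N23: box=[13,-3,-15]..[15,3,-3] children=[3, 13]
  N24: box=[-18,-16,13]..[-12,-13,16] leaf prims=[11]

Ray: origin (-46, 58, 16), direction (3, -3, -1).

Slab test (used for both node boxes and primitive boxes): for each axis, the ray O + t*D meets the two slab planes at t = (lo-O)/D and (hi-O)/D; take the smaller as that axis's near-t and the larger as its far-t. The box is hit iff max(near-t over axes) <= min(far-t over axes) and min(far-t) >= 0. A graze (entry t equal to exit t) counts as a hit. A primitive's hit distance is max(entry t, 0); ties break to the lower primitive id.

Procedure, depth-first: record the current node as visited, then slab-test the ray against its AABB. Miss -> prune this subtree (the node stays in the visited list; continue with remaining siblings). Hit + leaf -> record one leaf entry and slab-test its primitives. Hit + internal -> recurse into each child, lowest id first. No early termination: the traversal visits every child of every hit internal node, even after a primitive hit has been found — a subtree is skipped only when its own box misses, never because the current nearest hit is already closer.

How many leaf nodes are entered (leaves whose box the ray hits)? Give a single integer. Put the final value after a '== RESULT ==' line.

Traverse from the root:
N0 x:[28/3,23] y:[38/3,74/3] z:[-1,35] -> hit [38/3,23], descend [20, 21]
  N20 x:[28/3,18] y:[46/3,74/3] z:[-1,35] -> hit [46/3,18], descend [10, 12]
    N10 x:[28/3,18] y:[46/3,55/3] z:[-1,20] -> hit [46/3,18], descend [9, 16]
      N9 x:[28/3,18] y:[46/3,52/3] z:[-1,5] -> miss, prune
      N16 x:[15,16] y:[17,55/3] z:[18,20] -> miss, prune
    N12 x:[28/3,53/3] y:[68/3,74/3] z:[0,35] -> miss, prune
  N21 x:[59/3,23] y:[38/3,21] z:[16,31] -> hit [59/3,21], descend [6, 18]
    N6 x:[59/3,23] y:[53/3,21] z:[16,31] -> hit [59/3,21], descend [7, 23]
      N7 x:[21,23] y:[53/3,21] z:[16,23] -> hit [21,21], descend [8, 15]
        N8 x:[21,65/3] y:[62/3,21] z:[16,22] -> hit [21,21] leaf, test {P8@t=21}
        N15 x:[64/3,23] y:[53/3,55/3] z:[19,23] -> miss, prune
      N23 x:[59/3,61/3] y:[55/3,61/3] z:[19,31] -> hit [59/3,61/3], descend [3, 13]
        N3 x:[59/3,61/3] y:[19,61/3] z:[26,31] -> miss, prune
        N13 x:[20,61/3] y:[55/3,61/3] z:[19,20] -> hit [20,20] leaf, test {P2@t=20}
    N18 x:[61/3,68/3] y:[38/3,49/3] z:[23,31] -> miss, prune

15 AABB tests over nodes [0, 20, 10, 9, 16, 12, 21, 6, 7, 8, 15, 23, 3, 13, 18]; 2 leaves entered; closest P2.

== RESULT ==
2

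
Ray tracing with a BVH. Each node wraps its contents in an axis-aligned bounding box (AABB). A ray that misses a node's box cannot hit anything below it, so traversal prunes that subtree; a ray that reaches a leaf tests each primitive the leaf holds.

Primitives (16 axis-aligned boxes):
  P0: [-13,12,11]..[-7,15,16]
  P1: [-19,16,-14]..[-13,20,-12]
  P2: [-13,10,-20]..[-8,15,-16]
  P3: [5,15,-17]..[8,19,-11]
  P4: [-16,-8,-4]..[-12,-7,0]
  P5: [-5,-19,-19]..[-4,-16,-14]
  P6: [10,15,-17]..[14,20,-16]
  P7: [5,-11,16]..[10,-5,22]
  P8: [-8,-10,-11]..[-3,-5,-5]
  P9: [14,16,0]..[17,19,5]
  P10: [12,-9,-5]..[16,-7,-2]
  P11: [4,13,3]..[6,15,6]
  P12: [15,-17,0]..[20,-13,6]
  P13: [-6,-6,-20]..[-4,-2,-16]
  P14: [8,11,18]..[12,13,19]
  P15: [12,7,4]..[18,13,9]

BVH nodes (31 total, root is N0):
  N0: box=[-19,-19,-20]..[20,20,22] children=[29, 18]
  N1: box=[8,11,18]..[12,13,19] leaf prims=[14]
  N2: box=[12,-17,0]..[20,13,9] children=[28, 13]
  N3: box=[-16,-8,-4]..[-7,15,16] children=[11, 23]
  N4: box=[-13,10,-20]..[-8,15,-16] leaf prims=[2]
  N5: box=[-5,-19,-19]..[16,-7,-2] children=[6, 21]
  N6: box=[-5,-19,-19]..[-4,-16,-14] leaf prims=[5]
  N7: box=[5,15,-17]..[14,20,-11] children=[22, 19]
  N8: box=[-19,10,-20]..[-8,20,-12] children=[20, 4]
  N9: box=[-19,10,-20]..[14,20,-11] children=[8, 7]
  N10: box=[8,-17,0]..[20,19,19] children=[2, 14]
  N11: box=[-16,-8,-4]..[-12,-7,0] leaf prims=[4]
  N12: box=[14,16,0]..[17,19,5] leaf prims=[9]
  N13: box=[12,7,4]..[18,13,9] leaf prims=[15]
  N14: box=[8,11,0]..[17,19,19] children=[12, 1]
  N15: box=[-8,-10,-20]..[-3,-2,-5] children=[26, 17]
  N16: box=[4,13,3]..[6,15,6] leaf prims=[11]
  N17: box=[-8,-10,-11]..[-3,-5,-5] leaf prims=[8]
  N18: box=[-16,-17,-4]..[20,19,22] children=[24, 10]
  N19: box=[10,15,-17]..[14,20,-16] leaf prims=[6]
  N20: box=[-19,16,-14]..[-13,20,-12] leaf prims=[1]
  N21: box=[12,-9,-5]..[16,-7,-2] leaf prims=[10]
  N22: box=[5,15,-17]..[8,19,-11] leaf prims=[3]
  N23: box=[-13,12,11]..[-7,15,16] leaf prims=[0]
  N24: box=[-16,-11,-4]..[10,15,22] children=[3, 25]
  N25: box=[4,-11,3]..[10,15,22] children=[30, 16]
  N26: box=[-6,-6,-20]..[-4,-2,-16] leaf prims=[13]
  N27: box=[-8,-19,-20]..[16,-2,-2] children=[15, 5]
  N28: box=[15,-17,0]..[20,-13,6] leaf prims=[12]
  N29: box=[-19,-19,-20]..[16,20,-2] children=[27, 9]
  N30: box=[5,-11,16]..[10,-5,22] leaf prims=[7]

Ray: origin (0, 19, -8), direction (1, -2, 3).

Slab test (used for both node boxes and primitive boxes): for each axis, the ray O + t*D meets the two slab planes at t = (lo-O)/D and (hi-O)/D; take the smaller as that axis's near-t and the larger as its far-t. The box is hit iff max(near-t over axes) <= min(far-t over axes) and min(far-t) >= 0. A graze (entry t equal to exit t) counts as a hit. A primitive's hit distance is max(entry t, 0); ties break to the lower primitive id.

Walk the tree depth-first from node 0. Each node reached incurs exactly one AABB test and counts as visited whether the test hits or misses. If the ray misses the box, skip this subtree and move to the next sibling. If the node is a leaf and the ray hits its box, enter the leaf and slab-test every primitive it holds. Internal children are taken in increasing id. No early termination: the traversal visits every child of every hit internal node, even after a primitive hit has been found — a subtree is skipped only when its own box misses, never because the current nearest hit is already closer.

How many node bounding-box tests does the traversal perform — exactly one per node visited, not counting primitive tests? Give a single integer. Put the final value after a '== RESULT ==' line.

Trace the traversal:
N0 x:[-19,20] y:[-1/2,19] z:[-4,10] -> hit [-1/2,10], descend [18, 29]
  N18 x:[-16,20] y:[0,18] z:[4/3,10] -> hit [4/3,10], descend [10, 24]
    N10 x:[8,20] y:[0,18] z:[8/3,9] -> hit [8,9], descend [2, 14]
      N2 x:[12,20] y:[3,18] z:[8/3,17/3] -> miss, prune
      N14 x:[8,17] y:[0,4] z:[8/3,9] -> miss, prune
    N24 x:[-16,10] y:[2,15] z:[4/3,10] -> hit [2,10], descend [3, 25]
      N3 x:[-16,-7] y:[2,27/2] z:[4/3,8] -> miss, prune
      N25 x:[4,10] y:[2,15] z:[11/3,10] -> hit [4,10], descend [16, 30]
        N16 x:[4,6] y:[2,3] z:[11/3,14/3] -> miss, prune
        N30 x:[5,10] y:[12,15] z:[8,10] -> miss, prune
  N29 x:[-19,16] y:[-1/2,19] z:[-4,2] -> hit [-1/2,2], descend [9, 27]
    N9 x:[-19,14] y:[-1/2,9/2] z:[-4,-1] -> miss, prune
    N27 x:[-8,16] y:[21/2,19] z:[-4,2] -> miss, prune

Visited [0, 18, 10, 2, 14, 24, 3, 25, 16, 30, 29, 9, 27]. Tests: 13 box, 0 leaf. Nearest: miss.

== RESULT ==
13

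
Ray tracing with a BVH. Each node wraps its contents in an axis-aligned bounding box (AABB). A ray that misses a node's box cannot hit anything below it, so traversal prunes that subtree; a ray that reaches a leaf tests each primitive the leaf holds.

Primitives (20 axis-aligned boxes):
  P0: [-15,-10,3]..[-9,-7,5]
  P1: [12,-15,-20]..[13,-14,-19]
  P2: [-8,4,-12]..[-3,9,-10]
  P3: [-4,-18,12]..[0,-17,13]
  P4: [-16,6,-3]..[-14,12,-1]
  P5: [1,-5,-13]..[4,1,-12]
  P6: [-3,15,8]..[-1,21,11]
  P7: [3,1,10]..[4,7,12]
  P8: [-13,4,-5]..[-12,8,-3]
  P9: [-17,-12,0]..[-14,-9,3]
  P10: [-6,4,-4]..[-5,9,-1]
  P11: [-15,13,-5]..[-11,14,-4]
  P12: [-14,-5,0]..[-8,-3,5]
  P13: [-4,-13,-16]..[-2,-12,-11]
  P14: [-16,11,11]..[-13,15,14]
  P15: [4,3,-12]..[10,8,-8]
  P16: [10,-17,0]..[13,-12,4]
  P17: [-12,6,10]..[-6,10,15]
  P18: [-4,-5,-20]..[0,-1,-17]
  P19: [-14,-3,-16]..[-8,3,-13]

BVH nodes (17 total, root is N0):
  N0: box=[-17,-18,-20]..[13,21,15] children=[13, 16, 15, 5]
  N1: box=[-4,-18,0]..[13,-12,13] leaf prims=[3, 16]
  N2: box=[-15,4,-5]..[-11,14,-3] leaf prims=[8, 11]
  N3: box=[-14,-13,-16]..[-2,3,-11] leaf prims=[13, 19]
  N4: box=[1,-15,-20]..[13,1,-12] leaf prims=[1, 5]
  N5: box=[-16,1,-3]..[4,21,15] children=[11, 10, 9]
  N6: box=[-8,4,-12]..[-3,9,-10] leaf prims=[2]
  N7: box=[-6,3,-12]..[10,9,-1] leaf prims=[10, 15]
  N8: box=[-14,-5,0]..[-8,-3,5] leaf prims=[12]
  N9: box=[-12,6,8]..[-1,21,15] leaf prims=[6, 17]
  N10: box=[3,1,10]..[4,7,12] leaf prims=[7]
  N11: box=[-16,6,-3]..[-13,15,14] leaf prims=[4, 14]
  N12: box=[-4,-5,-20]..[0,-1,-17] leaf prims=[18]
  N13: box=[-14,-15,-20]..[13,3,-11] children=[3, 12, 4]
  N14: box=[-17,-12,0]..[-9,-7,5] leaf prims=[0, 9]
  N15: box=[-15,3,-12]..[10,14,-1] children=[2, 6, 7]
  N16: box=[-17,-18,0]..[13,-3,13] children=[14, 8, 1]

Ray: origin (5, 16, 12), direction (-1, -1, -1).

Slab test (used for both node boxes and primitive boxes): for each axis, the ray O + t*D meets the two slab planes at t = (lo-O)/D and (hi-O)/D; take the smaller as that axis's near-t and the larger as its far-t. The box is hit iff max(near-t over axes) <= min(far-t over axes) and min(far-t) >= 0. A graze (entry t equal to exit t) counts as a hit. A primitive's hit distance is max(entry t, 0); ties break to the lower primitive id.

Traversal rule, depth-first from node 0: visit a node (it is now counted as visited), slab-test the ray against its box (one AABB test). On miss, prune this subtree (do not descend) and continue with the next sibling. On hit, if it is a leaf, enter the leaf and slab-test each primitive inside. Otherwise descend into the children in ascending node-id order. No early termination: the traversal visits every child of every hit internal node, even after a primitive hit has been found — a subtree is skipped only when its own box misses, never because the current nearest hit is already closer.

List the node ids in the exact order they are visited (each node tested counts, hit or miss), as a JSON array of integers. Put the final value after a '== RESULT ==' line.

Traverse from the root:
N0 x:[-8,22] y:[-5,34] z:[-3,32] -> hit [-3,22], descend [5, 13, 15, 16]
  N5 x:[1,21] y:[-5,15] z:[-3,15] -> hit [1,15], descend [9, 10, 11]
    N9 x:[6,17] y:[-5,10] z:[-3,4] -> miss, prune
    N10 x:[1,2] y:[9,15] z:[0,2] -> miss, prune
    N11 x:[18,21] y:[1,10] z:[-2,15] -> miss, prune
  N13 x:[-8,19] y:[13,31] z:[23,32] -> miss, prune
  N15 x:[-5,20] y:[2,13] z:[13,24] -> hit [13,13], descend [2, 6, 7]
    N2 x:[16,20] y:[2,12] z:[15,17] -> miss, prune
    N6 x:[8,13] y:[7,12] z:[22,24] -> miss, prune
    N7 x:[-5,11] y:[7,13] z:[13,24] -> miss, prune
  N16 x:[-8,22] y:[19,34] z:[-1,12] -> miss, prune

Visited [0, 5, 9, 10, 11, 13, 15, 2, 6, 7, 16]. Tests: 11 box, 0 leaf. Nearest: miss.

== RESULT ==
[0, 5, 9, 10, 11, 13, 15, 2, 6, 7, 16]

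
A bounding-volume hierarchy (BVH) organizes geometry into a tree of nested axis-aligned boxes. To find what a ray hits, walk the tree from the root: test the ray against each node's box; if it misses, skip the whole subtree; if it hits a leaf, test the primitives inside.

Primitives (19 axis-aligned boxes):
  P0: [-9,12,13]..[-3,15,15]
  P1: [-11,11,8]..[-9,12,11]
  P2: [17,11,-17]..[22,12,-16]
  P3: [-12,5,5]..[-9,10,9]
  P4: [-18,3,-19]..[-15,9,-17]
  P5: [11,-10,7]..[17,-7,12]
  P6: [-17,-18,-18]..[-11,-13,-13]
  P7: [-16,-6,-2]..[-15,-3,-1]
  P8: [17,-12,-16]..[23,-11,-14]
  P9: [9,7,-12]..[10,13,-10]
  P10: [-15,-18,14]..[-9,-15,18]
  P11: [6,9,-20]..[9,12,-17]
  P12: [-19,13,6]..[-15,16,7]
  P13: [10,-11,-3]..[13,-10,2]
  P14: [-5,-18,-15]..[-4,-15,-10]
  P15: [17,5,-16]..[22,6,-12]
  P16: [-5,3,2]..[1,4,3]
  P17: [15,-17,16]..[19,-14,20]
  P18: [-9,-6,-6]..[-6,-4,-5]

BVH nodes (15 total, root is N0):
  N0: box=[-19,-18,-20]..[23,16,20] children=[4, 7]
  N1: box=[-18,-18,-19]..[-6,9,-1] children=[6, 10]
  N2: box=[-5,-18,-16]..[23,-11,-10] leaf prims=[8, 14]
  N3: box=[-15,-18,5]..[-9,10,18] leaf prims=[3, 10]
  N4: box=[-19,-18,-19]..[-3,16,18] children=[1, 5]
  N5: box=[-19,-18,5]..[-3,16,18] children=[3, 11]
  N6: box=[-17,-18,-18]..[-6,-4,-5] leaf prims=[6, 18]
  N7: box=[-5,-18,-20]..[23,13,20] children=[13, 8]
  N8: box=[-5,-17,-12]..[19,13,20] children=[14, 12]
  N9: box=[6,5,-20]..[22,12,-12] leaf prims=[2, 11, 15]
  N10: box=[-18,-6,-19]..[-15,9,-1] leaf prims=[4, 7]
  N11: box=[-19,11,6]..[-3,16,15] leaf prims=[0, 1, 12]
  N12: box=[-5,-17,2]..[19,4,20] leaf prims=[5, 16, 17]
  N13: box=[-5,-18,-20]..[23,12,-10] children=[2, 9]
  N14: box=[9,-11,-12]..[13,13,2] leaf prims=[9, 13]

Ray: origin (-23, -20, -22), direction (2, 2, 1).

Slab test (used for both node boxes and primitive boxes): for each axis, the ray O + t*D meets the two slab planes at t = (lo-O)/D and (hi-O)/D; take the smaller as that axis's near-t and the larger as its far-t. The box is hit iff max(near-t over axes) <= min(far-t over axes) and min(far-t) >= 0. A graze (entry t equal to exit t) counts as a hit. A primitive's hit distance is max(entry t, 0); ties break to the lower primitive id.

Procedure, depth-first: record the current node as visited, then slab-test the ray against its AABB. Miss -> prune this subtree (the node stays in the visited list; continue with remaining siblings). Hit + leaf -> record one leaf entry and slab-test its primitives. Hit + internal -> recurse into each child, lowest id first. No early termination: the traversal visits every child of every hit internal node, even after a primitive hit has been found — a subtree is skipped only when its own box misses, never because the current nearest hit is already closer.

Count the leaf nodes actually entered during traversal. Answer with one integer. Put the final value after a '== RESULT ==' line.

Trace the traversal:
N0 x:[2,23] y:[1,18] z:[2,42] -> hit [2,18], descend [4, 7]
  N4 x:[2,10] y:[1,18] z:[3,40] -> hit [3,10], descend [1, 5]
    N1 x:[5/2,17/2] y:[1,29/2] z:[3,21] -> hit [3,17/2], descend [6, 10]
      N6 x:[3,17/2] y:[1,8] z:[4,17] -> hit [4,8] leaf, test {P6(miss), P18(miss)}
      N10 x:[5/2,4] y:[7,29/2] z:[3,21] -> miss, prune
    N5 x:[2,10] y:[1,18] z:[27,40] -> miss, prune
  N7 x:[9,23] y:[1,33/2] z:[2,42] -> hit [9,33/2], descend [8, 13]
    N8 x:[9,21] y:[3/2,33/2] z:[10,42] -> hit [10,33/2], descend [12, 14]
      N12 x:[9,21] y:[3/2,12] z:[24,42] -> miss, prune
      N14 x:[16,18] y:[9/2,33/2] z:[10,24] -> hit [16,33/2] leaf, test {P9(miss), P13(miss)}
    N13 x:[9,23] y:[1,16] z:[2,12] -> hit [9,12], descend [2, 9]
      N2 x:[9,23] y:[1,9/2] z:[6,12] -> miss, prune
      N9 x:[29/2,45/2] y:[25/2,16] z:[2,10] -> miss, prune

Visited [0, 4, 1, 6, 10, 5, 7, 8, 12, 14, 13, 2, 9]. Tests: 13 box, 2 leaf. Nearest: miss.

== RESULT ==
2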